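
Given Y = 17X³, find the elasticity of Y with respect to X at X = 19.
Elasticity = 3

Elasticity = (dY/dX) · (X/Y)

dY/dX = 51·X²
At X = 19: dY/dX = 18411, Y = 116603

Elasticity = 18411 · (19 / 116603) = 3

Interpretation: for a small percentage change in X, the percentage change in Y is approximately 3.00 times as large.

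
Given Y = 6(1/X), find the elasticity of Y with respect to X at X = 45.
Elasticity = -1

Elasticity = (dY/dX) · (X/Y)

dY/dX = -6/X²
At X = 45: dY/dX = -2/675, Y = 2/15

Elasticity = (-2/675) · (45 / (2/15)) = -1

Interpretation: for a small percentage change in X, the percentage change in Y is approximately -1.00 times as large.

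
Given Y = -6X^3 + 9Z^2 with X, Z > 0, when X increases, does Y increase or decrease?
Y decreases

Taking the partial derivative:
∂Y/∂X = -18X^2

∂Y/∂X = -18X^2 < 0 (assuming positive values)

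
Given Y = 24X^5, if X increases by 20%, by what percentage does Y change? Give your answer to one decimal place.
148.8%

For Y = 24X^5:
If X → X(1 + 0.2)
Then Y → Y · (1 + 0.2)^5
     ≈ Y · 2.4883

Percentage change = ((1 + 0.2)^5 − 1) × 100% ≈ 148.8%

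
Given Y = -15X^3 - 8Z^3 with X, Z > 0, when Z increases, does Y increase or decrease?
Y decreases

Taking the partial derivative:
∂Y/∂Z = -24Z^2

∂Y/∂Z = -24Z^2 < 0 (assuming positive values)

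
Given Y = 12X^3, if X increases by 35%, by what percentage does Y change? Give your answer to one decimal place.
146.0%

For Y = 12X^3:
If X → X(1 + 0.35)
Then Y → Y · (1 + 0.35)^3
     ≈ Y · 2.4604

Percentage change = ((1 + 0.35)^3 − 1) × 100% ≈ 146.0%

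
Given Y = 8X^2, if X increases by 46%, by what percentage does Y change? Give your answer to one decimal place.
113.2%

For Y = 8X^2:
If X → X(1 + 0.46)
Then Y → Y · (1 + 0.46)^2
     = Y · 2.1316

Percentage change = ((1 + 0.46)^2 − 1) × 100% ≈ 113.2%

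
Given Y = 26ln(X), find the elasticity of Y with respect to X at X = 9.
Elasticity = 1/ln(9) ≈ 0.4551

Elasticity = (dY/dX) · (X/Y)

dY/dX = 26/X
At X = 9: dY/dX = 26/9, Y = 26·ln(9)

Elasticity = (26/9) · (9 / (26·ln(9))) = 1/ln(9) ≈ 0.4551

Interpretation: for a small percentage change in X, the percentage change in Y is approximately 0.46 times as large.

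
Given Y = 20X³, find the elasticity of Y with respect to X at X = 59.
Elasticity = 3

Elasticity = (dY/dX) · (X/Y)

dY/dX = 60·X²
At X = 59: dY/dX = 208860, Y = 4107580

Elasticity = 208860 · (59 / 4107580) = 3

Interpretation: for a small percentage change in X, the percentage change in Y is approximately 3.00 times as large.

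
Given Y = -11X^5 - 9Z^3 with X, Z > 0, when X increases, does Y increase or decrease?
Y decreases

Taking the partial derivative:
∂Y/∂X = -55X^4

∂Y/∂X = -55X^4 < 0 (assuming positive values)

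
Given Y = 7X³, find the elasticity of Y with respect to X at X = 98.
Elasticity = 3

Elasticity = (dY/dX) · (X/Y)

dY/dX = 21·X²
At X = 98: dY/dX = 201684, Y = 6588344

Elasticity = 201684 · (98 / 6588344) = 3

Interpretation: for a small percentage change in X, the percentage change in Y is approximately 3.00 times as large.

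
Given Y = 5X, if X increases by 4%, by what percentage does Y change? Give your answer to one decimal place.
4.0%

For Y = 5X:
If X → X(1 + 0.04)
Then Y → Y · (1 + 0.04)^1
     = Y · 1.0400

Percentage change = ((1 + 0.04)^1 − 1) × 100% = 4.0%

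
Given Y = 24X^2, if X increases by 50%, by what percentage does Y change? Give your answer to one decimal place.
125.0%

For Y = 24X^2:
If X → X(1 + 0.5)
Then Y → Y · (1 + 0.5)^2
     = Y · 2.2500

Percentage change = ((1 + 0.5)^2 − 1) × 100% = 125.0%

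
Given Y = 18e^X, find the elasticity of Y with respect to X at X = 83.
Elasticity = 83

Elasticity = (dY/dX) · (X/Y)

dY/dX = 18·e^X
At X = 83: dY/dX = 18·e^83, Y = 18·e^83

Elasticity = (18·e^83) · (83 / (18·e^83)) = 83

Interpretation: for a small percentage change in X, the percentage change in Y is approximately 83.00 times as large.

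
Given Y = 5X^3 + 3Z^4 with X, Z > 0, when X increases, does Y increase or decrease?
Y increases

Taking the partial derivative:
∂Y/∂X = 15X^2

∂Y/∂X = 15X^2 > 0 (assuming positive values)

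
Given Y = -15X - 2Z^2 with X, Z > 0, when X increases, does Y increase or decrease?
Y decreases

Taking the partial derivative:
∂Y/∂X = -15

∂Y/∂X = -15 < 0 (assuming positive values)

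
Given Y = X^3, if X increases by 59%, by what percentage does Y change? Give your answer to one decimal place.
302.0%

For Y = X^3:
If X → X(1 + 0.59)
Then Y → Y · (1 + 0.59)^3
     ≈ Y · 4.0197

Percentage change = ((1 + 0.59)^3 − 1) × 100% ≈ 302.0%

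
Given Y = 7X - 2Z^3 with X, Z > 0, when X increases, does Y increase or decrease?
Y increases

Taking the partial derivative:
∂Y/∂X = 7

∂Y/∂X = 7 > 0 (assuming positive values)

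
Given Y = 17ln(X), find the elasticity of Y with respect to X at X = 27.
Elasticity = 1/ln(27) ≈ 0.3034

Elasticity = (dY/dX) · (X/Y)

dY/dX = 17/X
At X = 27: dY/dX = 17/27, Y = 17·ln(27)

Elasticity = (17/27) · (27 / (17·ln(27))) = 1/ln(27) ≈ 0.3034

Interpretation: for a small percentage change in X, the percentage change in Y is approximately 0.30 times as large.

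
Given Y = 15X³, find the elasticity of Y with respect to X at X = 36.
Elasticity = 3

Elasticity = (dY/dX) · (X/Y)

dY/dX = 45·X²
At X = 36: dY/dX = 58320, Y = 699840

Elasticity = 58320 · (36 / 699840) = 3

Interpretation: for a small percentage change in X, the percentage change in Y is approximately 3.00 times as large.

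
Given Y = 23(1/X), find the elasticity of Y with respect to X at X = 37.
Elasticity = -1

Elasticity = (dY/dX) · (X/Y)

dY/dX = -23/X²
At X = 37: dY/dX = -23/1369, Y = 23/37

Elasticity = (-23/1369) · (37 / (23/37)) = -1

Interpretation: for a small percentage change in X, the percentage change in Y is approximately -1.00 times as large.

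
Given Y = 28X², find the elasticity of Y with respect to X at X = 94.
Elasticity = 2

Elasticity = (dY/dX) · (X/Y)

dY/dX = 56·X
At X = 94: dY/dX = 5264, Y = 247408

Elasticity = 5264 · (94 / 247408) = 2

Interpretation: for a small percentage change in X, the percentage change in Y is approximately 2.00 times as large.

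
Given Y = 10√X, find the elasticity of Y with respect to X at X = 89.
Elasticity = 1/2

Elasticity = (dY/dX) · (X/Y)

dY/dX = 5/√X
At X = 89: dY/dX = 5·√89/89, Y = 10·√89

Elasticity = (5·√89/89) · (89 / (10·√89)) = 1/2

Interpretation: for a small percentage change in X, the percentage change in Y is approximately 0.50 times as large.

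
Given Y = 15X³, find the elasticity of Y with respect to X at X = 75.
Elasticity = 3

Elasticity = (dY/dX) · (X/Y)

dY/dX = 45·X²
At X = 75: dY/dX = 253125, Y = 6328125

Elasticity = 253125 · (75 / 6328125) = 3

Interpretation: for a small percentage change in X, the percentage change in Y is approximately 3.00 times as large.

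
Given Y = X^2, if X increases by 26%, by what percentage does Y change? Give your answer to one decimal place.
58.8%

For Y = X^2:
If X → X(1 + 0.26)
Then Y → Y · (1 + 0.26)^2
     = Y · 1.5876

Percentage change = ((1 + 0.26)^2 − 1) × 100% ≈ 58.8%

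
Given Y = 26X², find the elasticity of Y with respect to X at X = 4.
Elasticity = 2

Elasticity = (dY/dX) · (X/Y)

dY/dX = 52·X
At X = 4: dY/dX = 208, Y = 416

Elasticity = 208 · (4 / 416) = 2

Interpretation: for a small percentage change in X, the percentage change in Y is approximately 2.00 times as large.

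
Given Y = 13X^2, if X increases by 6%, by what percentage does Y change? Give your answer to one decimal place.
12.4%

For Y = 13X^2:
If X → X(1 + 0.06)
Then Y → Y · (1 + 0.06)^2
     = Y · 1.1236

Percentage change = ((1 + 0.06)^2 − 1) × 100% ≈ 12.4%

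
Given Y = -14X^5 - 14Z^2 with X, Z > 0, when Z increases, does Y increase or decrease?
Y decreases

Taking the partial derivative:
∂Y/∂Z = -28Z

∂Y/∂Z = -28Z < 0 (assuming positive values)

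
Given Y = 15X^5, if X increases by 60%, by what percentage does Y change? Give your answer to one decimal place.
948.6%

For Y = 15X^5:
If X → X(1 + 0.6)
Then Y → Y · (1 + 0.6)^5
     ≈ Y · 10.4858

Percentage change = ((1 + 0.6)^5 − 1) × 100% ≈ 948.6%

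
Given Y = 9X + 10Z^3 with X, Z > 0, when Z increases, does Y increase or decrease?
Y increases

Taking the partial derivative:
∂Y/∂Z = 30Z^2

∂Y/∂Z = 30Z^2 > 0 (assuming positive values)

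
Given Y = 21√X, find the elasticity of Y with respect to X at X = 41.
Elasticity = 1/2

Elasticity = (dY/dX) · (X/Y)

dY/dX = 21/(2·√X)
At X = 41: dY/dX = 21·√41/82, Y = 21·√41

Elasticity = (21·√41/82) · (41 / (21·√41)) = 1/2

Interpretation: for a small percentage change in X, the percentage change in Y is approximately 0.50 times as large.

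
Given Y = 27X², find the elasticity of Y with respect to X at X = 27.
Elasticity = 2

Elasticity = (dY/dX) · (X/Y)

dY/dX = 54·X
At X = 27: dY/dX = 1458, Y = 19683

Elasticity = 1458 · (27 / 19683) = 2

Interpretation: for a small percentage change in X, the percentage change in Y is approximately 2.00 times as large.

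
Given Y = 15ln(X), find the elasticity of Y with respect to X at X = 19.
Elasticity = 1/ln(19) ≈ 0.3396

Elasticity = (dY/dX) · (X/Y)

dY/dX = 15/X
At X = 19: dY/dX = 15/19, Y = 15·ln(19)

Elasticity = (15/19) · (19 / (15·ln(19))) = 1/ln(19) ≈ 0.3396

Interpretation: for a small percentage change in X, the percentage change in Y is approximately 0.34 times as large.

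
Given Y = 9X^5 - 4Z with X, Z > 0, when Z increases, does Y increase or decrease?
Y decreases

Taking the partial derivative:
∂Y/∂Z = -4

∂Y/∂Z = -4 < 0 (assuming positive values)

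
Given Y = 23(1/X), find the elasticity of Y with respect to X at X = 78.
Elasticity = -1

Elasticity = (dY/dX) · (X/Y)

dY/dX = -23/X²
At X = 78: dY/dX = -23/6084, Y = 23/78

Elasticity = (-23/6084) · (78 / (23/78)) = -1

Interpretation: for a small percentage change in X, the percentage change in Y is approximately -1.00 times as large.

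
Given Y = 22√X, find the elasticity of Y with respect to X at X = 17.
Elasticity = 1/2

Elasticity = (dY/dX) · (X/Y)

dY/dX = 11/√X
At X = 17: dY/dX = 11·√17/17, Y = 22·√17

Elasticity = (11·√17/17) · (17 / (22·√17)) = 1/2

Interpretation: for a small percentage change in X, the percentage change in Y is approximately 0.50 times as large.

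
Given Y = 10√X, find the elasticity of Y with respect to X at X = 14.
Elasticity = 1/2

Elasticity = (dY/dX) · (X/Y)

dY/dX = 5/√X
At X = 14: dY/dX = 5·√14/14, Y = 10·√14

Elasticity = (5·√14/14) · (14 / (10·√14)) = 1/2

Interpretation: for a small percentage change in X, the percentage change in Y is approximately 0.50 times as large.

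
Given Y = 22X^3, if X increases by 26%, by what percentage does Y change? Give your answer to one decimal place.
100.0%

For Y = 22X^3:
If X → X(1 + 0.26)
Then Y → Y · (1 + 0.26)^3
     ≈ Y · 2.0004

Percentage change = ((1 + 0.26)^3 − 1) × 100% ≈ 100.0%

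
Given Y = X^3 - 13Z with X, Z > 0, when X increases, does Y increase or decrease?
Y increases

Taking the partial derivative:
∂Y/∂X = 3X^2

∂Y/∂X = 3X^2 > 0 (assuming positive values)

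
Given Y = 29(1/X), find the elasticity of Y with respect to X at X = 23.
Elasticity = -1

Elasticity = (dY/dX) · (X/Y)

dY/dX = -29/X²
At X = 23: dY/dX = -29/529, Y = 29/23

Elasticity = (-29/529) · (23 / (29/23)) = -1

Interpretation: for a small percentage change in X, the percentage change in Y is approximately -1.00 times as large.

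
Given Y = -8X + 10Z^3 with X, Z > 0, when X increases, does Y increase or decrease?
Y decreases

Taking the partial derivative:
∂Y/∂X = -8

∂Y/∂X = -8 < 0 (assuming positive values)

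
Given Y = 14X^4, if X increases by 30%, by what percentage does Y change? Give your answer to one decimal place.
185.6%

For Y = 14X^4:
If X → X(1 + 0.3)
Then Y → Y · (1 + 0.3)^4
     = Y · 2.8561

Percentage change = ((1 + 0.3)^4 − 1) × 100% ≈ 185.6%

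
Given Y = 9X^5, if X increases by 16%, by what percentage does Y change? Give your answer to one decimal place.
110.0%

For Y = 9X^5:
If X → X(1 + 0.16)
Then Y → Y · (1 + 0.16)^5
     ≈ Y · 2.1003

Percentage change = ((1 + 0.16)^5 − 1) × 100% ≈ 110.0%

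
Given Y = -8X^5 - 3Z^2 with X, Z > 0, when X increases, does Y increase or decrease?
Y decreases

Taking the partial derivative:
∂Y/∂X = -40X^4

∂Y/∂X = -40X^4 < 0 (assuming positive values)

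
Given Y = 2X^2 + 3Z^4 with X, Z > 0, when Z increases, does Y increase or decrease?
Y increases

Taking the partial derivative:
∂Y/∂Z = 12Z^3

∂Y/∂Z = 12Z^3 > 0 (assuming positive values)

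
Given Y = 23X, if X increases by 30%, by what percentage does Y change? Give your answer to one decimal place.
30.0%

For Y = 23X:
If X → X(1 + 0.3)
Then Y → Y · (1 + 0.3)^1
     = Y · 1.3000

Percentage change = ((1 + 0.3)^1 − 1) × 100% = 30.0%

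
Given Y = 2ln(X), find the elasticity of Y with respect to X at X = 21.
Elasticity = 1/ln(21) ≈ 0.3285

Elasticity = (dY/dX) · (X/Y)

dY/dX = 2/X
At X = 21: dY/dX = 2/21, Y = 2·ln(21)

Elasticity = (2/21) · (21 / (2·ln(21))) = 1/ln(21) ≈ 0.3285

Interpretation: for a small percentage change in X, the percentage change in Y is approximately 0.33 times as large.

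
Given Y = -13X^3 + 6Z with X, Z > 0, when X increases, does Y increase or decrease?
Y decreases

Taking the partial derivative:
∂Y/∂X = -39X^2

∂Y/∂X = -39X^2 < 0 (assuming positive values)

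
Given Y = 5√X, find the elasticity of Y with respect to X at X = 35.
Elasticity = 1/2

Elasticity = (dY/dX) · (X/Y)

dY/dX = 5/(2·√X)
At X = 35: dY/dX = √35/14, Y = 5·√35

Elasticity = (√35/14) · (35 / (5·√35)) = 1/2

Interpretation: for a small percentage change in X, the percentage change in Y is approximately 0.50 times as large.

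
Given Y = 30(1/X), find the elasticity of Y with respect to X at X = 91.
Elasticity = -1

Elasticity = (dY/dX) · (X/Y)

dY/dX = -30/X²
At X = 91: dY/dX = -30/8281, Y = 30/91

Elasticity = (-30/8281) · (91 / (30/91)) = -1

Interpretation: for a small percentage change in X, the percentage change in Y is approximately -1.00 times as large.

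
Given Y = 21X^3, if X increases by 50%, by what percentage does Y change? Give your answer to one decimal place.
237.5%

For Y = 21X^3:
If X → X(1 + 0.5)
Then Y → Y · (1 + 0.5)^3
     = Y · 3.3750

Percentage change = ((1 + 0.5)^3 − 1) × 100% = 237.5%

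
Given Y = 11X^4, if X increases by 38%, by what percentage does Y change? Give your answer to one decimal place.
262.7%

For Y = 11X^4:
If X → X(1 + 0.38)
Then Y → Y · (1 + 0.38)^4
     ≈ Y · 3.6267

Percentage change = ((1 + 0.38)^4 − 1) × 100% ≈ 262.7%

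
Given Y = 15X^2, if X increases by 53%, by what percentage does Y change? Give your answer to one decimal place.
134.1%

For Y = 15X^2:
If X → X(1 + 0.53)
Then Y → Y · (1 + 0.53)^2
     = Y · 2.3409

Percentage change = ((1 + 0.53)^2 − 1) × 100% ≈ 134.1%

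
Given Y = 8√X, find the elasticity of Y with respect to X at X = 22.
Elasticity = 1/2

Elasticity = (dY/dX) · (X/Y)

dY/dX = 4/√X
At X = 22: dY/dX = 2·√22/11, Y = 8·√22

Elasticity = (2·√22/11) · (22 / (8·√22)) = 1/2

Interpretation: for a small percentage change in X, the percentage change in Y is approximately 0.50 times as large.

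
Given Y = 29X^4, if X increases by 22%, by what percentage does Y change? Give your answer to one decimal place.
121.5%

For Y = 29X^4:
If X → X(1 + 0.22)
Then Y → Y · (1 + 0.22)^4
     ≈ Y · 2.2153

Percentage change = ((1 + 0.22)^4 − 1) × 100% ≈ 121.5%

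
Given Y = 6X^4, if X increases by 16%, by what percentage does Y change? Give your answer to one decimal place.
81.1%

For Y = 6X^4:
If X → X(1 + 0.16)
Then Y → Y · (1 + 0.16)^4
     ≈ Y · 1.8106

Percentage change = ((1 + 0.16)^4 − 1) × 100% ≈ 81.1%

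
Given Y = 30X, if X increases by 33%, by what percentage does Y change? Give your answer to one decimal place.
33.0%

For Y = 30X:
If X → X(1 + 0.33)
Then Y → Y · (1 + 0.33)^1
     = Y · 1.3300

Percentage change = ((1 + 0.33)^1 − 1) × 100% = 33.0%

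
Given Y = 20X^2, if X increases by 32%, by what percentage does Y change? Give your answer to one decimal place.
74.2%

For Y = 20X^2:
If X → X(1 + 0.32)
Then Y → Y · (1 + 0.32)^2
     = Y · 1.7424

Percentage change = ((1 + 0.32)^2 − 1) × 100% ≈ 74.2%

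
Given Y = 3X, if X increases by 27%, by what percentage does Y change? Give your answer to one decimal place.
27.0%

For Y = 3X:
If X → X(1 + 0.27)
Then Y → Y · (1 + 0.27)^1
     = Y · 1.2700

Percentage change = ((1 + 0.27)^1 − 1) × 100% = 27.0%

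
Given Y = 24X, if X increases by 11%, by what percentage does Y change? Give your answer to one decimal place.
11.0%

For Y = 24X:
If X → X(1 + 0.11)
Then Y → Y · (1 + 0.11)^1
     = Y · 1.1100

Percentage change = ((1 + 0.11)^1 − 1) × 100% = 11.0%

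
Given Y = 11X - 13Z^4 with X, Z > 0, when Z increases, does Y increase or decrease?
Y decreases

Taking the partial derivative:
∂Y/∂Z = -52Z^3

∂Y/∂Z = -52Z^3 < 0 (assuming positive values)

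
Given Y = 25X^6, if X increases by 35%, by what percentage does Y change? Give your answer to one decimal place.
505.3%

For Y = 25X^6:
If X → X(1 + 0.35)
Then Y → Y · (1 + 0.35)^6
     ≈ Y · 6.0534

Percentage change = ((1 + 0.35)^6 − 1) × 100% ≈ 505.3%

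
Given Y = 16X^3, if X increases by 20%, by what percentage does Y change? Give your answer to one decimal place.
72.8%

For Y = 16X^3:
If X → X(1 + 0.2)
Then Y → Y · (1 + 0.2)^3
     = Y · 1.7280

Percentage change = ((1 + 0.2)^3 − 1) × 100% = 72.8%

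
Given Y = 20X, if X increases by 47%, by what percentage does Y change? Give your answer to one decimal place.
47.0%

For Y = 20X:
If X → X(1 + 0.47)
Then Y → Y · (1 + 0.47)^1
     = Y · 1.4700

Percentage change = ((1 + 0.47)^1 − 1) × 100% = 47.0%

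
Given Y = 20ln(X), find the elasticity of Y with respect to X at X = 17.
Elasticity = 1/ln(17) ≈ 0.3530

Elasticity = (dY/dX) · (X/Y)

dY/dX = 20/X
At X = 17: dY/dX = 20/17, Y = 20·ln(17)

Elasticity = (20/17) · (17 / (20·ln(17))) = 1/ln(17) ≈ 0.3530

Interpretation: for a small percentage change in X, the percentage change in Y is approximately 0.35 times as large.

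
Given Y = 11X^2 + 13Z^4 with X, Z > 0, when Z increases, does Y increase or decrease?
Y increases

Taking the partial derivative:
∂Y/∂Z = 52Z^3

∂Y/∂Z = 52Z^3 > 0 (assuming positive values)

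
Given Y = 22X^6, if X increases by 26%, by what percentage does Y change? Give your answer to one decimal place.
300.2%

For Y = 22X^6:
If X → X(1 + 0.26)
Then Y → Y · (1 + 0.26)^6
     ≈ Y · 4.0015

Percentage change = ((1 + 0.26)^6 − 1) × 100% ≈ 300.2%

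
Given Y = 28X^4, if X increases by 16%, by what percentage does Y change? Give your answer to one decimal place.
81.1%

For Y = 28X^4:
If X → X(1 + 0.16)
Then Y → Y · (1 + 0.16)^4
     ≈ Y · 1.8106

Percentage change = ((1 + 0.16)^4 − 1) × 100% ≈ 81.1%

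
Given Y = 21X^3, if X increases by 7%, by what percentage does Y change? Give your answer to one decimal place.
22.5%

For Y = 21X^3:
If X → X(1 + 0.07)
Then Y → Y · (1 + 0.07)^3
     ≈ Y · 1.2250

Percentage change = ((1 + 0.07)^3 − 1) × 100% ≈ 22.5%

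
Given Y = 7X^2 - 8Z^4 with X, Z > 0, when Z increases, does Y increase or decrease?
Y decreases

Taking the partial derivative:
∂Y/∂Z = -32Z^3

∂Y/∂Z = -32Z^3 < 0 (assuming positive values)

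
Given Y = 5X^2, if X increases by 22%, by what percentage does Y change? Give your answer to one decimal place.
48.8%

For Y = 5X^2:
If X → X(1 + 0.22)
Then Y → Y · (1 + 0.22)^2
     = Y · 1.4884

Percentage change = ((1 + 0.22)^2 − 1) × 100% ≈ 48.8%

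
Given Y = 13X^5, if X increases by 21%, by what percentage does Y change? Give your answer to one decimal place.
159.4%

For Y = 13X^5:
If X → X(1 + 0.21)
Then Y → Y · (1 + 0.21)^5
     ≈ Y · 2.5937

Percentage change = ((1 + 0.21)^5 − 1) × 100% ≈ 159.4%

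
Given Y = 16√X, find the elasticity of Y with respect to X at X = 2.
Elasticity = 1/2

Elasticity = (dY/dX) · (X/Y)

dY/dX = 8/√X
At X = 2: dY/dX = 4·√2, Y = 16·√2

Elasticity = (4·√2) · (2 / (16·√2)) = 1/2

Interpretation: for a small percentage change in X, the percentage change in Y is approximately 0.50 times as large.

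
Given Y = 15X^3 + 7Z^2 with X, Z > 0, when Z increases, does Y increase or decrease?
Y increases

Taking the partial derivative:
∂Y/∂Z = 14Z

∂Y/∂Z = 14Z > 0 (assuming positive values)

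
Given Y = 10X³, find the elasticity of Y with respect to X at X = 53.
Elasticity = 3

Elasticity = (dY/dX) · (X/Y)

dY/dX = 30·X²
At X = 53: dY/dX = 84270, Y = 1488770

Elasticity = 84270 · (53 / 1488770) = 3

Interpretation: for a small percentage change in X, the percentage change in Y is approximately 3.00 times as large.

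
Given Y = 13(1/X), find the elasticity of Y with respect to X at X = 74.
Elasticity = -1

Elasticity = (dY/dX) · (X/Y)

dY/dX = -13/X²
At X = 74: dY/dX = -13/5476, Y = 13/74

Elasticity = (-13/5476) · (74 / (13/74)) = -1

Interpretation: for a small percentage change in X, the percentage change in Y is approximately -1.00 times as large.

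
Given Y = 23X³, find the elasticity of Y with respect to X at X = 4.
Elasticity = 3

Elasticity = (dY/dX) · (X/Y)

dY/dX = 69·X²
At X = 4: dY/dX = 1104, Y = 1472

Elasticity = 1104 · (4 / 1472) = 3

Interpretation: for a small percentage change in X, the percentage change in Y is approximately 3.00 times as large.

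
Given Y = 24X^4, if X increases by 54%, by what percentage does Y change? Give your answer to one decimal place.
462.4%

For Y = 24X^4:
If X → X(1 + 0.54)
Then Y → Y · (1 + 0.54)^4
     ≈ Y · 5.6245

Percentage change = ((1 + 0.54)^4 − 1) × 100% ≈ 462.4%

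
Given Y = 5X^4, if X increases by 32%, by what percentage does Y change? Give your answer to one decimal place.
203.6%

For Y = 5X^4:
If X → X(1 + 0.32)
Then Y → Y · (1 + 0.32)^4
     ≈ Y · 3.0360

Percentage change = ((1 + 0.32)^4 − 1) × 100% ≈ 203.6%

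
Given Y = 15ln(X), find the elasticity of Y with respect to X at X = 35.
Elasticity = 1/ln(35) ≈ 0.2813

Elasticity = (dY/dX) · (X/Y)

dY/dX = 15/X
At X = 35: dY/dX = 3/7, Y = 15·ln(35)

Elasticity = (3/7) · (35 / (15·ln(35))) = 1/ln(35) ≈ 0.2813

Interpretation: for a small percentage change in X, the percentage change in Y is approximately 0.28 times as large.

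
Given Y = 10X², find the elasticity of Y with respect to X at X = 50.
Elasticity = 2

Elasticity = (dY/dX) · (X/Y)

dY/dX = 20·X
At X = 50: dY/dX = 1000, Y = 25000

Elasticity = 1000 · (50 / 25000) = 2

Interpretation: for a small percentage change in X, the percentage change in Y is approximately 2.00 times as large.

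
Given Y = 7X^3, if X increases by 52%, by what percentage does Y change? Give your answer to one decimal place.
251.2%

For Y = 7X^3:
If X → X(1 + 0.52)
Then Y → Y · (1 + 0.52)^3
     ≈ Y · 3.5118

Percentage change = ((1 + 0.52)^3 − 1) × 100% ≈ 251.2%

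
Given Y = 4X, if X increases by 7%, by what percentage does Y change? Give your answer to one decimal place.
7.0%

For Y = 4X:
If X → X(1 + 0.07)
Then Y → Y · (1 + 0.07)^1
     = Y · 1.0700

Percentage change = ((1 + 0.07)^1 − 1) × 100% = 7.0%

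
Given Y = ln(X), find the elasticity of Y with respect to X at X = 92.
Elasticity = 1/ln(92) ≈ 0.2212

Elasticity = (dY/dX) · (X/Y)

dY/dX = 1/X
At X = 92: dY/dX = 1/92, Y = ln(92)

Elasticity = (1/92) · (92 / (ln(92))) = 1/ln(92) ≈ 0.2212

Interpretation: for a small percentage change in X, the percentage change in Y is approximately 0.22 times as large.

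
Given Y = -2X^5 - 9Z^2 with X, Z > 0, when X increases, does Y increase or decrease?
Y decreases

Taking the partial derivative:
∂Y/∂X = -10X^4

∂Y/∂X = -10X^4 < 0 (assuming positive values)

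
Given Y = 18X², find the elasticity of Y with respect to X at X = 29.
Elasticity = 2

Elasticity = (dY/dX) · (X/Y)

dY/dX = 36·X
At X = 29: dY/dX = 1044, Y = 15138

Elasticity = 1044 · (29 / 15138) = 2

Interpretation: for a small percentage change in X, the percentage change in Y is approximately 2.00 times as large.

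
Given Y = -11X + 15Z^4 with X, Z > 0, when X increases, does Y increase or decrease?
Y decreases

Taking the partial derivative:
∂Y/∂X = -11

∂Y/∂X = -11 < 0 (assuming positive values)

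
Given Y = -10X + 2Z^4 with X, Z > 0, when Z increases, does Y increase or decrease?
Y increases

Taking the partial derivative:
∂Y/∂Z = 8Z^3

∂Y/∂Z = 8Z^3 > 0 (assuming positive values)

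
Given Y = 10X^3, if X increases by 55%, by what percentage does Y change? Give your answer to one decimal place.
272.4%

For Y = 10X^3:
If X → X(1 + 0.55)
Then Y → Y · (1 + 0.55)^3
     ≈ Y · 3.7239

Percentage change = ((1 + 0.55)^3 − 1) × 100% ≈ 272.4%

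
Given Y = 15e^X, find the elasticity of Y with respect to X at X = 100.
Elasticity = 100

Elasticity = (dY/dX) · (X/Y)

dY/dX = 15·e^X
At X = 100: dY/dX = 15·e^100, Y = 15·e^100

Elasticity = (15·e^100) · (100 / (15·e^100)) = 100

Interpretation: for a small percentage change in X, the percentage change in Y is approximately 100.00 times as large.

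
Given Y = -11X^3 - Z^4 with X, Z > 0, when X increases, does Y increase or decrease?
Y decreases

Taking the partial derivative:
∂Y/∂X = -33X^2

∂Y/∂X = -33X^2 < 0 (assuming positive values)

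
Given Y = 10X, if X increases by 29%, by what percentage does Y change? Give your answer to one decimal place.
29.0%

For Y = 10X:
If X → X(1 + 0.29)
Then Y → Y · (1 + 0.29)^1
     = Y · 1.2900

Percentage change = ((1 + 0.29)^1 − 1) × 100% = 29.0%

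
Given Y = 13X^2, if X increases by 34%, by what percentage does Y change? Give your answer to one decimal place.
79.6%

For Y = 13X^2:
If X → X(1 + 0.34)
Then Y → Y · (1 + 0.34)^2
     = Y · 1.7956

Percentage change = ((1 + 0.34)^2 − 1) × 100% ≈ 79.6%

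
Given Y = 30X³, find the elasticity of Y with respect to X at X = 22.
Elasticity = 3

Elasticity = (dY/dX) · (X/Y)

dY/dX = 90·X²
At X = 22: dY/dX = 43560, Y = 319440

Elasticity = 43560 · (22 / 319440) = 3

Interpretation: for a small percentage change in X, the percentage change in Y is approximately 3.00 times as large.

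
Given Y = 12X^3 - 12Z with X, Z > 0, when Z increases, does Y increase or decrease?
Y decreases

Taking the partial derivative:
∂Y/∂Z = -12

∂Y/∂Z = -12 < 0 (assuming positive values)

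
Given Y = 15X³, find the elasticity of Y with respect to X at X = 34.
Elasticity = 3

Elasticity = (dY/dX) · (X/Y)

dY/dX = 45·X²
At X = 34: dY/dX = 52020, Y = 589560

Elasticity = 52020 · (34 / 589560) = 3

Interpretation: for a small percentage change in X, the percentage change in Y is approximately 3.00 times as large.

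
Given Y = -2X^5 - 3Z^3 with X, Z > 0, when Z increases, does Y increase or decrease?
Y decreases

Taking the partial derivative:
∂Y/∂Z = -9Z^2

∂Y/∂Z = -9Z^2 < 0 (assuming positive values)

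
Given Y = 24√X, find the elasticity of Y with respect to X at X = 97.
Elasticity = 1/2

Elasticity = (dY/dX) · (X/Y)

dY/dX = 12/√X
At X = 97: dY/dX = 12·√97/97, Y = 24·√97

Elasticity = (12·√97/97) · (97 / (24·√97)) = 1/2

Interpretation: for a small percentage change in X, the percentage change in Y is approximately 0.50 times as large.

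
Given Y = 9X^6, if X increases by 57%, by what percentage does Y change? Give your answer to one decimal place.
1397.6%

For Y = 9X^6:
If X → X(1 + 0.57)
Then Y → Y · (1 + 0.57)^6
     ≈ Y · 14.9761

Percentage change = ((1 + 0.57)^6 − 1) × 100% ≈ 1397.6%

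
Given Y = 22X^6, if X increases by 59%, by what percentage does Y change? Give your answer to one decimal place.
1515.8%

For Y = 22X^6:
If X → X(1 + 0.59)
Then Y → Y · (1 + 0.59)^6
     ≈ Y · 16.1578

Percentage change = ((1 + 0.59)^6 − 1) × 100% ≈ 1515.8%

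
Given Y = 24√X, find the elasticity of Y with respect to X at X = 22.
Elasticity = 1/2

Elasticity = (dY/dX) · (X/Y)

dY/dX = 12/√X
At X = 22: dY/dX = 6·√22/11, Y = 24·√22

Elasticity = (6·√22/11) · (22 / (24·√22)) = 1/2

Interpretation: for a small percentage change in X, the percentage change in Y is approximately 0.50 times as large.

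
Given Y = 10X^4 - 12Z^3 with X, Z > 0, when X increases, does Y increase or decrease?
Y increases

Taking the partial derivative:
∂Y/∂X = 40X^3

∂Y/∂X = 40X^3 > 0 (assuming positive values)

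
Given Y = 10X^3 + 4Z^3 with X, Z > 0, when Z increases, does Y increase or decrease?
Y increases

Taking the partial derivative:
∂Y/∂Z = 12Z^2

∂Y/∂Z = 12Z^2 > 0 (assuming positive values)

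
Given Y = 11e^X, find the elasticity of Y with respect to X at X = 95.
Elasticity = 95

Elasticity = (dY/dX) · (X/Y)

dY/dX = 11·e^X
At X = 95: dY/dX = 11·e^95, Y = 11·e^95

Elasticity = (11·e^95) · (95 / (11·e^95)) = 95

Interpretation: for a small percentage change in X, the percentage change in Y is approximately 95.00 times as large.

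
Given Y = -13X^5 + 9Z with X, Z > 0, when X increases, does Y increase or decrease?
Y decreases

Taking the partial derivative:
∂Y/∂X = -65X^4

∂Y/∂X = -65X^4 < 0 (assuming positive values)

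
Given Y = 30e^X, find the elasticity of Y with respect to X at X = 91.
Elasticity = 91

Elasticity = (dY/dX) · (X/Y)

dY/dX = 30·e^X
At X = 91: dY/dX = 30·e^91, Y = 30·e^91

Elasticity = (30·e^91) · (91 / (30·e^91)) = 91

Interpretation: for a small percentage change in X, the percentage change in Y is approximately 91.00 times as large.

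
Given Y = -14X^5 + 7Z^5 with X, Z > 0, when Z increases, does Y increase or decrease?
Y increases

Taking the partial derivative:
∂Y/∂Z = 35Z^4

∂Y/∂Z = 35Z^4 > 0 (assuming positive values)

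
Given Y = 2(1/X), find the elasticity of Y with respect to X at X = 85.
Elasticity = -1

Elasticity = (dY/dX) · (X/Y)

dY/dX = -2/X²
At X = 85: dY/dX = -2/7225, Y = 2/85

Elasticity = (-2/7225) · (85 / (2/85)) = -1

Interpretation: for a small percentage change in X, the percentage change in Y is approximately -1.00 times as large.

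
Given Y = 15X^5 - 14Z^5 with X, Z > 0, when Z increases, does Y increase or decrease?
Y decreases

Taking the partial derivative:
∂Y/∂Z = -70Z^4

∂Y/∂Z = -70Z^4 < 0 (assuming positive values)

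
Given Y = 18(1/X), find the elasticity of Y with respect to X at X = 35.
Elasticity = -1

Elasticity = (dY/dX) · (X/Y)

dY/dX = -18/X²
At X = 35: dY/dX = -18/1225, Y = 18/35

Elasticity = (-18/1225) · (35 / (18/35)) = -1

Interpretation: for a small percentage change in X, the percentage change in Y is approximately -1.00 times as large.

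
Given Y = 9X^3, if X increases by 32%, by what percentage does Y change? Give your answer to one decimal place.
130.0%

For Y = 9X^3:
If X → X(1 + 0.32)
Then Y → Y · (1 + 0.32)^3
     ≈ Y · 2.3000

Percentage change = ((1 + 0.32)^3 − 1) × 100% ≈ 130.0%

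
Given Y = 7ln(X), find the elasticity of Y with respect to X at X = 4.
Elasticity = 1/ln(4) ≈ 0.7213

Elasticity = (dY/dX) · (X/Y)

dY/dX = 7/X
At X = 4: dY/dX = 7/4, Y = 7·ln(4)

Elasticity = (7/4) · (4 / (7·ln(4))) = 1/ln(4) ≈ 0.7213

Interpretation: for a small percentage change in X, the percentage change in Y is approximately 0.72 times as large.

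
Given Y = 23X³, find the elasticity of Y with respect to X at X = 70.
Elasticity = 3

Elasticity = (dY/dX) · (X/Y)

dY/dX = 69·X²
At X = 70: dY/dX = 338100, Y = 7889000

Elasticity = 338100 · (70 / 7889000) = 3

Interpretation: for a small percentage change in X, the percentage change in Y is approximately 3.00 times as large.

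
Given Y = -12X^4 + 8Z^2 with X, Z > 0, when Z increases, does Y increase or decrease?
Y increases

Taking the partial derivative:
∂Y/∂Z = 16Z

∂Y/∂Z = 16Z > 0 (assuming positive values)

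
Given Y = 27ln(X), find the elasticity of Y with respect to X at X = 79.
Elasticity = 1/ln(79) ≈ 0.2289

Elasticity = (dY/dX) · (X/Y)

dY/dX = 27/X
At X = 79: dY/dX = 27/79, Y = 27·ln(79)

Elasticity = (27/79) · (79 / (27·ln(79))) = 1/ln(79) ≈ 0.2289

Interpretation: for a small percentage change in X, the percentage change in Y is approximately 0.23 times as large.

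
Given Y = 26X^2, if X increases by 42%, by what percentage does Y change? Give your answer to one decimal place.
101.6%

For Y = 26X^2:
If X → X(1 + 0.42)
Then Y → Y · (1 + 0.42)^2
     = Y · 2.0164

Percentage change = ((1 + 0.42)^2 − 1) × 100% ≈ 101.6%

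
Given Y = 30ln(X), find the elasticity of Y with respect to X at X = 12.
Elasticity = 1/ln(12) ≈ 0.4024

Elasticity = (dY/dX) · (X/Y)

dY/dX = 30/X
At X = 12: dY/dX = 5/2, Y = 30·ln(12)

Elasticity = (5/2) · (12 / (30·ln(12))) = 1/ln(12) ≈ 0.4024

Interpretation: for a small percentage change in X, the percentage change in Y is approximately 0.40 times as large.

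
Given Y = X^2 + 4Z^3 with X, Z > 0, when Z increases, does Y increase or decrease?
Y increases

Taking the partial derivative:
∂Y/∂Z = 12Z^2

∂Y/∂Z = 12Z^2 > 0 (assuming positive values)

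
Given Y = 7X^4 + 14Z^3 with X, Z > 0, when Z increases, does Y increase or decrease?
Y increases

Taking the partial derivative:
∂Y/∂Z = 42Z^2

∂Y/∂Z = 42Z^2 > 0 (assuming positive values)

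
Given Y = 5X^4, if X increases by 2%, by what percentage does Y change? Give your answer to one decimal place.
8.2%

For Y = 5X^4:
If X → X(1 + 0.02)
Then Y → Y · (1 + 0.02)^4
     ≈ Y · 1.0824

Percentage change = ((1 + 0.02)^4 − 1) × 100% ≈ 8.2%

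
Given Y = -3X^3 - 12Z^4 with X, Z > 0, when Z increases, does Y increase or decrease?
Y decreases

Taking the partial derivative:
∂Y/∂Z = -48Z^3

∂Y/∂Z = -48Z^3 < 0 (assuming positive values)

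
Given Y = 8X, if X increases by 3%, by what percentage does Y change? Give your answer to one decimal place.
3.0%

For Y = 8X:
If X → X(1 + 0.03)
Then Y → Y · (1 + 0.03)^1
     = Y · 1.0300

Percentage change = ((1 + 0.03)^1 − 1) × 100% = 3.0%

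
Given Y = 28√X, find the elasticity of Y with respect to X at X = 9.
Elasticity = 1/2

Elasticity = (dY/dX) · (X/Y)

dY/dX = 14/√X
At X = 9: dY/dX = 14/3, Y = 84

Elasticity = (14/3) · (9 / 84) = 1/2

Interpretation: for a small percentage change in X, the percentage change in Y is approximately 0.50 times as large.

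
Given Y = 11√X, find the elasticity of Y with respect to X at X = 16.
Elasticity = 1/2

Elasticity = (dY/dX) · (X/Y)

dY/dX = 11/(2·√X)
At X = 16: dY/dX = 11/8, Y = 44

Elasticity = (11/8) · (16 / 44) = 1/2

Interpretation: for a small percentage change in X, the percentage change in Y is approximately 0.50 times as large.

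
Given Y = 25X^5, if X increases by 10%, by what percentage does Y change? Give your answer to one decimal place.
61.1%

For Y = 25X^5:
If X → X(1 + 0.1)
Then Y → Y · (1 + 0.1)^5
     ≈ Y · 1.6105

Percentage change = ((1 + 0.1)^5 − 1) × 100% ≈ 61.1%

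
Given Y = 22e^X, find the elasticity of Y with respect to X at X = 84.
Elasticity = 84

Elasticity = (dY/dX) · (X/Y)

dY/dX = 22·e^X
At X = 84: dY/dX = 22·e^84, Y = 22·e^84

Elasticity = (22·e^84) · (84 / (22·e^84)) = 84

Interpretation: for a small percentage change in X, the percentage change in Y is approximately 84.00 times as large.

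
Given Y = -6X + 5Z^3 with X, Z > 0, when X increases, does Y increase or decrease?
Y decreases

Taking the partial derivative:
∂Y/∂X = -6

∂Y/∂X = -6 < 0 (assuming positive values)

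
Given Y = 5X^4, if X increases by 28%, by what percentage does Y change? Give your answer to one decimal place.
168.4%

For Y = 5X^4:
If X → X(1 + 0.28)
Then Y → Y · (1 + 0.28)^4
     ≈ Y · 2.6844

Percentage change = ((1 + 0.28)^4 − 1) × 100% ≈ 168.4%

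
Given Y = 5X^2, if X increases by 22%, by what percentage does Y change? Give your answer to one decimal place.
48.8%

For Y = 5X^2:
If X → X(1 + 0.22)
Then Y → Y · (1 + 0.22)^2
     = Y · 1.4884

Percentage change = ((1 + 0.22)^2 − 1) × 100% ≈ 48.8%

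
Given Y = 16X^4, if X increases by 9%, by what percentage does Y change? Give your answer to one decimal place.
41.2%

For Y = 16X^4:
If X → X(1 + 0.09)
Then Y → Y · (1 + 0.09)^4
     ≈ Y · 1.4116

Percentage change = ((1 + 0.09)^4 − 1) × 100% ≈ 41.2%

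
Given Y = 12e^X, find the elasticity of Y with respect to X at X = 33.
Elasticity = 33

Elasticity = (dY/dX) · (X/Y)

dY/dX = 12·e^X
At X = 33: dY/dX = 12·e^33, Y = 12·e^33

Elasticity = (12·e^33) · (33 / (12·e^33)) = 33

Interpretation: for a small percentage change in X, the percentage change in Y is approximately 33.00 times as large.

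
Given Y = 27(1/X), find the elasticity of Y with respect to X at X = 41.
Elasticity = -1

Elasticity = (dY/dX) · (X/Y)

dY/dX = -27/X²
At X = 41: dY/dX = -27/1681, Y = 27/41

Elasticity = (-27/1681) · (41 / (27/41)) = -1

Interpretation: for a small percentage change in X, the percentage change in Y is approximately -1.00 times as large.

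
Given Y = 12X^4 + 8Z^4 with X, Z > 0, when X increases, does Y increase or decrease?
Y increases

Taking the partial derivative:
∂Y/∂X = 48X^3

∂Y/∂X = 48X^3 > 0 (assuming positive values)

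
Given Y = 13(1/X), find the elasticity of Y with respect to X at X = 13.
Elasticity = -1

Elasticity = (dY/dX) · (X/Y)

dY/dX = -13/X²
At X = 13: dY/dX = -1/13, Y = 1

Elasticity = (-1/13) · (13 / 1) = -1

Interpretation: for a small percentage change in X, the percentage change in Y is approximately -1.00 times as large.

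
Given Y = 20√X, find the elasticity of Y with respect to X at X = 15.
Elasticity = 1/2

Elasticity = (dY/dX) · (X/Y)

dY/dX = 10/√X
At X = 15: dY/dX = 2·√15/3, Y = 20·√15

Elasticity = (2·√15/3) · (15 / (20·√15)) = 1/2

Interpretation: for a small percentage change in X, the percentage change in Y is approximately 0.50 times as large.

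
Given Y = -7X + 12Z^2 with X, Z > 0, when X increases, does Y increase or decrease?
Y decreases

Taking the partial derivative:
∂Y/∂X = -7

∂Y/∂X = -7 < 0 (assuming positive values)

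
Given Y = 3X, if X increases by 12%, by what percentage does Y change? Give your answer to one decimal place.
12.0%

For Y = 3X:
If X → X(1 + 0.12)
Then Y → Y · (1 + 0.12)^1
     = Y · 1.1200

Percentage change = ((1 + 0.12)^1 − 1) × 100% = 12.0%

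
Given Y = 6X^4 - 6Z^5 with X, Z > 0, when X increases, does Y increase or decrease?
Y increases

Taking the partial derivative:
∂Y/∂X = 24X^3

∂Y/∂X = 24X^3 > 0 (assuming positive values)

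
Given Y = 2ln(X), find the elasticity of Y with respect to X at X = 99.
Elasticity = 1/ln(99) ≈ 0.2176

Elasticity = (dY/dX) · (X/Y)

dY/dX = 2/X
At X = 99: dY/dX = 2/99, Y = 2·ln(99)

Elasticity = (2/99) · (99 / (2·ln(99))) = 1/ln(99) ≈ 0.2176

Interpretation: for a small percentage change in X, the percentage change in Y is approximately 0.22 times as large.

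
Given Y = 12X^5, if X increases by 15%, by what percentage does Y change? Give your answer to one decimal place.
101.1%

For Y = 12X^5:
If X → X(1 + 0.15)
Then Y → Y · (1 + 0.15)^5
     ≈ Y · 2.0114

Percentage change = ((1 + 0.15)^5 − 1) × 100% ≈ 101.1%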